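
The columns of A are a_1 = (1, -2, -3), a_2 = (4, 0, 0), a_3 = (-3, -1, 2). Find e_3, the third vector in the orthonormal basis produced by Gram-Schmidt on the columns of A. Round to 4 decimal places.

e_1 = a_1/‖a_1‖ = (1, -2, -3)/3.7417 = (0.2673, -0.5345, -0.8018).
r_{12} = e_1·a_2 = 1.0690.
u_2 = a_2 − 1.0690·e_1 = (3.7143, 0.5714, 0.8571).
‖u_2‖ = 3.8545, so e_2 = (0.9636, 0.1482, 0.2224).
r_{13} = e_1·a_3 = -1.8708; r_{23} = e_2·a_3 = -2.5944.
u_3 = a_3 + 1.8708·e_1 + 2.5944·e_2 = (0.0000, -1.6154, 1.0769).
‖u_3‖ = 1.9415, so e_3 = (0.0000, -0.8321, 0.5547).

e_3 = (0.0000, -0.8321, 0.5547)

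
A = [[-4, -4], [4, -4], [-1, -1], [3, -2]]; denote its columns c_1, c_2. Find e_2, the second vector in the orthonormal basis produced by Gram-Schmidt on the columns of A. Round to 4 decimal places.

e_2 = (-0.7419, -0.5840, -0.1855, -0.2723)

e_1 = c_1/‖c_1‖ = (-4, 4, -1, 3)/6.4807 = (-0.6172, 0.6172, -0.1543, 0.4629).
r_{12} = e_1·c_2 = -0.7715.
u_2 = c_2 + 0.7715·e_1 = (-4.4762, -3.5238, -1.1190, -1.6429).
‖u_2‖ = 6.0336, so e_2 = (-0.7419, -0.5840, -0.1855, -0.2723).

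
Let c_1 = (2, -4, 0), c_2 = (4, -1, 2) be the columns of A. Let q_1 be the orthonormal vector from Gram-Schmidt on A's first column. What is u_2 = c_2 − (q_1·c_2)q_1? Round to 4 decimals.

q_1 = c_1/‖c_1‖ = (2, -4, 0)/4.4721 = (0.4472, -0.8944, 0.0000).
r_{12} = q_1·c_2 = 2.6833.
u_2 = c_2 − 2.6833·q_1 = (2.8000, 1.4000, 2.0000).

u_2 = (2.8000, 1.4000, 2.0000)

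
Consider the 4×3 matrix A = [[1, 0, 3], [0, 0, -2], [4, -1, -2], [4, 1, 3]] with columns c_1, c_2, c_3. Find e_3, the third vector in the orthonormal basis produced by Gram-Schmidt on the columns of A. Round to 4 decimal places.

c_1 = (1, 0, 4, 4); ‖c_1‖ = 5.7446, so e_1 = (0.1741, 0.0000, 0.6963, 0.6963).
e_1·c_2 = 0.1741·0 + 0.0000·0 + 0.6963·(-1) + 0.6963·1 = 0.0000.
u_2 = c_2 + 0.0000·e_1 = (0.0000, 0.0000, -1.0000, 1.0000).
‖u_2‖ = 1.4142, so e_2 = (0.0000, 0.0000, -0.7071, 0.7071).
e_1·c_3 = 0.1741·3 + 0.0000·(-2) + 0.6963·(-2) + 0.6963·3 = 1.2185; e_2·c_3 = 0.0000·3 + 0.0000·(-2) + (-0.7071)·(-2) + 0.7071·3 = 3.5355.
u_3 = c_3 − 1.2185·e_1 − 3.5355·e_2 = (2.7879, -2.0000, -0.3485, -0.3485).
‖u_3‖ = 3.4663, so e_3 = (0.8043, -0.5770, -0.1005, -0.1005).

e_3 = (0.8043, -0.5770, -0.1005, -0.1005)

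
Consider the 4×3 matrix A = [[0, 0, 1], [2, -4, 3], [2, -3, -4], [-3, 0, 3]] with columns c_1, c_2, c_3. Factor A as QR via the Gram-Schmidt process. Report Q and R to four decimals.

q_1 = c_1/‖c_1‖ = (0, 2, 2, -3)/4.1231 = (0.0000, 0.4851, 0.4851, -0.7276).
r_{12} = q_1·c_2 = -3.3955.
u_2 = c_2 + 3.3955·q_1 = (0.0000, -2.3529, -1.3529, -2.4706).
‖u_2‖ = 3.6702, so q_2 = (0.0000, -0.6411, -0.3686, -0.6731).
r_{13} = q_1·c_3 = -2.6679; r_{23} = q_2·c_3 = -2.4682.
u_3 = c_3 + 2.6679·q_1 + 2.4682·q_2 = (1.0000, 2.7118, -3.6157, -0.6026).
‖u_3‖ = 4.6680, so q_3 = (0.2142, 0.5809, -0.7746, -0.1291).

Q = [[0.0000, 0.0000, 0.2142], [0.4851, -0.6411, 0.5809], [0.4851, -0.3686, -0.7746], [-0.7276, -0.6731, -0.1291]], R = [[4.1231, -3.3955, -2.6679], [0.0000, 3.6702, -2.4682], [0.0000, 0.0000, 4.6680]]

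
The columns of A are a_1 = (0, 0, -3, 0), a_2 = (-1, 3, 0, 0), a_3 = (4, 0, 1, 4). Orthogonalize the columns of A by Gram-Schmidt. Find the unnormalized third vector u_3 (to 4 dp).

u_3 = (3.6000, 1.2000, 0.0000, 4.0000)

e_1 = a_1/‖a_1‖ = (0, 0, -3, 0)/3.0000 = (0.0000, 0.0000, -1.0000, 0.0000).
r_{12} = e_1·a_2 = 0.0000.
u_2 = a_2 + 0.0000·e_1 = (-1.0000, 3.0000, 0.0000, 0.0000).
‖u_2‖ = 3.1623, so e_2 = (-0.3162, 0.9487, 0.0000, 0.0000).
r_{13} = e_1·a_3 = -1.0000; r_{23} = e_2·a_3 = -1.2649.
u_3 = a_3 + 1.0000·e_1 + 1.2649·e_2 = (3.6000, 1.2000, 0.0000, 4.0000).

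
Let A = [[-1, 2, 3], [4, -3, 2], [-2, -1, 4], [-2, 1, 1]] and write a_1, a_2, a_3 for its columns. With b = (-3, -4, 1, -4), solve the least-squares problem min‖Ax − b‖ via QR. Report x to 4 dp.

q_1 = a_1/‖a_1‖ = (-1, 4, -2, -2)/5.0000 = (-0.2000, 0.8000, -0.4000, -0.4000).
r_{12} = q_1·a_2 = -2.8000.
u_2 = a_2 + 2.8000·q_1 = (1.4400, -0.7600, -2.1200, -0.1200).
‖u_2‖ = 2.6758, so q_2 = (0.5382, -0.2840, -0.7923, -0.0448).
r_{13} = q_1·a_3 = -1.0000; r_{23} = q_2·a_3 = -2.1676.
u_3 = a_3 + 1.0000·q_1 + 2.1676·q_2 = (3.9665, 2.1844, 1.8827, 0.5028).
‖u_3‖ = 4.9297, so q_3 = (0.8046, 0.4431, 0.3819, 0.1020).
Qᵀb = (-1.4000, -1.0913, -4.2123).
Back-substitute: x_3 = -4.2123/4.9297 = -0.8545.
x_2 = (-1.0913 + 2.1676·(-0.8545))/2.6758 = -1.1000.
x_1 = (-1.4000 + 2.8000·(-1.1000) + 1.0000·(-0.8545))/5.0000 = -1.0669.

x = (-1.0669, -1.1000, -0.8545)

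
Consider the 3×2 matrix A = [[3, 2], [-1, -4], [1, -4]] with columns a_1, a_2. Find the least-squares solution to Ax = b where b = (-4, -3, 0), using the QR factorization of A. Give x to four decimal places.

x = (-0.9667, 0.2722)

e_1 = a_1/‖a_1‖ = (3, -1, 1)/3.3166 = (0.9045, -0.3015, 0.3015).
r_{12} = e_1·a_2 = 1.8091.
u_2 = a_2 − 1.8091·e_1 = (0.3636, -3.4545, -4.5455).
‖u_2‖ = 5.7208, so e_2 = (0.0636, -0.6039, -0.7946).
Qᵀb = (-2.7136, 1.5573).
Back-substitute: x_2 = 1.5573/5.7208 = 0.2722.
x_1 = (-2.7136 − 1.8091·0.2722)/3.3166 = -0.9667.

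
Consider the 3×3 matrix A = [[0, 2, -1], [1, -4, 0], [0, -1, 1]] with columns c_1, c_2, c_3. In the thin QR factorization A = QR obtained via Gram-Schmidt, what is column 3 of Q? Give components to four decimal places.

c_1 = (0, 1, 0); ‖c_1‖ = 1.0000, so e_1 = (0.0000, 1.0000, 0.0000).
e_1·c_2 = 0.0000·2 + 1.0000·(-4) + 0.0000·(-1) = -4.0000.
u_2 = c_2 + 4.0000·e_1 = (2.0000, 0.0000, -1.0000).
‖u_2‖ = 2.2361, so e_2 = (0.8944, 0.0000, -0.4472).
e_1·c_3 = 0.0000·(-1) + 1.0000·0 + 0.0000·1 = 0.0000; e_2·c_3 = 0.8944·(-1) + 0.0000·0 + (-0.4472)·1 = -1.3416.
u_3 = c_3 + 0.0000·e_1 + 1.3416·e_2 = (0.2000, 0.0000, 0.4000).
‖u_3‖ = 0.4472, so e_3 = (0.4472, 0.0000, 0.8944).

e_3 = (0.4472, 0.0000, 0.8944)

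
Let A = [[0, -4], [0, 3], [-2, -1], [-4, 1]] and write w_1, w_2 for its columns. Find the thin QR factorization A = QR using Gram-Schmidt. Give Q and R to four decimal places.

w_1 = (0, 0, -2, -4); ‖w_1‖ = 4.4721, so e_1 = (0.0000, 0.0000, -0.4472, -0.8944).
e_1·w_2 = 0.0000·(-4) + 0.0000·3 + (-0.4472)·(-1) + (-0.8944)·1 = -0.4472.
u_2 = w_2 + 0.4472·e_1 = (-4.0000, 3.0000, -1.2000, 0.6000).
‖u_2‖ = 5.1769, so e_2 = (-0.7727, 0.5795, -0.2318, 0.1159).

Q = [[0.0000, -0.7727], [0.0000, 0.5795], [-0.4472, -0.2318], [-0.8944, 0.1159]], R = [[4.4721, -0.4472], [0.0000, 5.1769]]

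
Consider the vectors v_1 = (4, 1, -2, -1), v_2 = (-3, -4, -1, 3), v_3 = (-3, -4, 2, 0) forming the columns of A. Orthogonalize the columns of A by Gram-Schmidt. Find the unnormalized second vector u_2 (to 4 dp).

u_2 = (0.0909, -3.2273, -2.5455, 2.2273)

v_1 = (4, 1, -2, -1); ‖v_1‖ = 4.6904, so q_1 = (0.8528, 0.2132, -0.4264, -0.2132).
q_1·v_2 = 0.8528·(-3) + 0.2132·(-4) + (-0.4264)·(-1) + (-0.2132)·3 = -3.6244.
u_2 = v_2 + 3.6244·q_1 = (0.0909, -3.2273, -2.5455, 2.2273).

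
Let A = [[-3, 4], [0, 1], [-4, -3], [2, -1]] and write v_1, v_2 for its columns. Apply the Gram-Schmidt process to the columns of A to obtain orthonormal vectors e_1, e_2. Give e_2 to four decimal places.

e_2 = (0.7319, 0.1929, -0.6321, -0.1663)

v_1 = (-3, 0, -4, 2); ‖v_1‖ = 5.3852, so e_1 = (-0.5571, 0.0000, -0.7428, 0.3714).
e_1·v_2 = (-0.5571)·4 + 0.0000·1 + (-0.7428)·(-3) + 0.3714·(-1) = -0.3714.
u_2 = v_2 + 0.3714·e_1 = (3.7931, 1.0000, -3.2759, -0.8621).
‖u_2‖ = 5.1829, so e_2 = (0.7319, 0.1929, -0.6321, -0.1663).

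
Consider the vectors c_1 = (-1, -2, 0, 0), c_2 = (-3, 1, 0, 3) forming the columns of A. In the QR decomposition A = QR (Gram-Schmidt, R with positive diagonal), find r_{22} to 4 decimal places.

c_1 = (-1, -2, 0, 0); ‖c_1‖ = 2.2361, so q_1 = (-0.4472, -0.8944, 0.0000, 0.0000).
q_1·c_2 = (-0.4472)·(-3) + (-0.8944)·1 + 0.0000·0 + 0.0000·3 = 0.4472.
u_2 = c_2 − 0.4472·q_1 = (-2.8000, 1.4000, 0.0000, 3.0000).
r_{22} = ‖u_2‖ = 4.3359.

r_{22} = 4.3359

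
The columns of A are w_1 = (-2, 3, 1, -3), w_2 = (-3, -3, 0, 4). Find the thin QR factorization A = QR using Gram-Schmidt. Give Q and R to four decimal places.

Q = [[-0.4170, -0.8747], [0.6255, -0.2120], [0.2085, 0.1325], [-0.6255, 0.4152]], R = [[4.7958, -3.1277], [0.0000, 4.9211]]

e_1 = w_1/‖w_1‖ = (-2, 3, 1, -3)/4.7958 = (-0.4170, 0.6255, 0.2085, -0.6255).
r_{12} = e_1·w_2 = -3.1277.
u_2 = w_2 + 3.1277·e_1 = (-4.3043, -1.0435, 0.6522, 2.0435).
‖u_2‖ = 4.9211, so e_2 = (-0.8747, -0.2120, 0.1325, 0.4152).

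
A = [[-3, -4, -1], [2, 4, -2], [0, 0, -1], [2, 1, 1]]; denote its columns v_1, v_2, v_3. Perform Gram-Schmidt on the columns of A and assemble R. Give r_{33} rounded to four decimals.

e_1 = v_1/‖v_1‖ = (-3, 2, 0, 2)/4.1231 = (-0.7276, 0.4851, 0.0000, 0.4851).
r_{12} = e_1·v_2 = 5.3358.
u_2 = v_2 − 5.3358·e_1 = (-0.1176, 1.4118, 0.0000, -1.5882).
‖u_2‖ = 2.1282, so e_2 = (-0.0553, 0.6633, 0.0000, -0.7463).
r_{13} = e_1·v_3 = 0.2425; r_{23} = e_2·v_3 = -2.0177.
u_3 = v_3 − 0.2425·e_1 + 2.0177·e_2 = (-0.9351, -0.7792, -1.0000, -0.6234).
r_{33} = ‖u_3‖ = 1.6941.

r_{33} = 1.6941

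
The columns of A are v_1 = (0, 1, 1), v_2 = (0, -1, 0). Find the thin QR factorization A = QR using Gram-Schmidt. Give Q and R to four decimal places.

q_1 = v_1/‖v_1‖ = (0, 1, 1)/1.4142 = (0.0000, 0.7071, 0.7071).
r_{12} = q_1·v_2 = -0.7071.
u_2 = v_2 + 0.7071·q_1 = (0.0000, -0.5000, 0.5000).
‖u_2‖ = 0.7071, so q_2 = (0.0000, -0.7071, 0.7071).

Q = [[0.0000, 0.0000], [0.7071, -0.7071], [0.7071, 0.7071]], R = [[1.4142, -0.7071], [0.0000, 0.7071]]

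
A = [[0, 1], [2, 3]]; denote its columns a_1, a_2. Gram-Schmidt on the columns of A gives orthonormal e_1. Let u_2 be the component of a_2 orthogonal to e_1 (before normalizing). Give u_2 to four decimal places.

u_2 = (1.0000, 0.0000)

e_1 = a_1/‖a_1‖ = (0, 2)/2.0000 = (0.0000, 1.0000).
r_{12} = e_1·a_2 = 3.0000.
u_2 = a_2 − 3.0000·e_1 = (1.0000, 0.0000).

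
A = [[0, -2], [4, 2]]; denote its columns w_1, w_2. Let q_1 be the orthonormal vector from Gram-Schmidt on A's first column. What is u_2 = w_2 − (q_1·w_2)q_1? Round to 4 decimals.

w_1 = (0, 4); ‖w_1‖ = 4.0000, so q_1 = (0.0000, 1.0000).
q_1·w_2 = 0.0000·(-2) + 1.0000·2 = 2.0000.
u_2 = w_2 − 2.0000·q_1 = (-2.0000, 0.0000).

u_2 = (-2.0000, 0.0000)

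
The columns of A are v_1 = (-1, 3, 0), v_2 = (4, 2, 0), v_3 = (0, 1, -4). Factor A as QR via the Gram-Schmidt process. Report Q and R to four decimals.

Q = [[-0.3162, 0.9487, 0.0000], [0.9487, 0.3162, 0.0000], [0.0000, 0.0000, -1.0000]], R = [[3.1623, 0.6325, 0.9487], [0.0000, 4.4272, 0.3162], [0.0000, 0.0000, 4.0000]]

v_1 = (-1, 3, 0); ‖v_1‖ = 3.1623, so q_1 = (-0.3162, 0.9487, 0.0000).
q_1·v_2 = (-0.3162)·4 + 0.9487·2 + 0.0000·0 = 0.6325.
u_2 = v_2 − 0.6325·q_1 = (4.2000, 1.4000, 0.0000).
‖u_2‖ = 4.4272, so q_2 = (0.9487, 0.3162, 0.0000).
q_1·v_3 = (-0.3162)·0 + 0.9487·1 + 0.0000·(-4) = 0.9487; q_2·v_3 = 0.9487·0 + 0.3162·1 + 0.0000·(-4) = 0.3162.
u_3 = v_3 − 0.9487·q_1 − 0.3162·q_2 = (0.0000, 0.0000, -4.0000).
‖u_3‖ = 4.0000, so q_3 = (0.0000, 0.0000, -1.0000).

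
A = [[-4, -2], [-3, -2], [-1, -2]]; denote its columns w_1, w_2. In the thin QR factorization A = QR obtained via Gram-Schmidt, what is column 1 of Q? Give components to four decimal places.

q_1 = (-0.7845, -0.5883, -0.1961)

w_1 = (-4, -3, -1); ‖w_1‖ = 5.0990, so q_1 = (-0.7845, -0.5883, -0.1961).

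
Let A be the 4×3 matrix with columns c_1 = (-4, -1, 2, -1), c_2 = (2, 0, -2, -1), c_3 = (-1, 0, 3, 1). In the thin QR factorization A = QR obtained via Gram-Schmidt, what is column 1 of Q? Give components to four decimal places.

e_1 = (-0.8528, -0.2132, 0.4264, -0.2132)

c_1 = (-4, -1, 2, -1); ‖c_1‖ = 4.6904, so e_1 = (-0.8528, -0.2132, 0.4264, -0.2132).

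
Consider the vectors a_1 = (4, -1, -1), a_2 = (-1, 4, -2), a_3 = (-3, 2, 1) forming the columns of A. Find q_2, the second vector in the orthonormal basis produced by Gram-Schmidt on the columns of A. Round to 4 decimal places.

a_1 = (4, -1, -1); ‖a_1‖ = 4.2426, so q_1 = (0.9428, -0.2357, -0.2357).
q_1·a_2 = 0.9428·(-1) + (-0.2357)·4 + (-0.2357)·(-2) = -1.4142.
u_2 = a_2 + 1.4142·q_1 = (0.3333, 3.6667, -2.3333).
‖u_2‖ = 4.3589, so q_2 = (0.0765, 0.8412, -0.5353).

q_2 = (0.0765, 0.8412, -0.5353)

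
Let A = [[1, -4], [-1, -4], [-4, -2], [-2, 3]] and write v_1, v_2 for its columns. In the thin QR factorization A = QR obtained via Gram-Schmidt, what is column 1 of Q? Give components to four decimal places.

v_1 = (1, -1, -4, -2); ‖v_1‖ = 4.6904, so e_1 = (0.2132, -0.2132, -0.8528, -0.4264).

e_1 = (0.2132, -0.2132, -0.8528, -0.4264)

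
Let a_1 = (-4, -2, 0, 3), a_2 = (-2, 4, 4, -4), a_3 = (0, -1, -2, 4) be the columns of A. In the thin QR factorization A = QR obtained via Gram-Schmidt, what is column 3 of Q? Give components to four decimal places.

e_3 = (0.1059, 0.7550, -0.0575, 0.6446)

a_1 = (-4, -2, 0, 3); ‖a_1‖ = 5.3852, so e_1 = (-0.7428, -0.3714, 0.0000, 0.5571).
e_1·a_2 = (-0.7428)·(-2) + (-0.3714)·4 + 0.0000·4 + 0.5571·(-4) = -2.2283.
u_2 = a_2 + 2.2283·e_1 = (-3.6552, 3.1724, 4.0000, -2.7586).
‖u_2‖ = 6.8582, so e_2 = (-0.5330, 0.4626, 0.5832, -0.4022).
e_1·a_3 = (-0.7428)·0 + (-0.3714)·(-1) + 0.0000·(-2) + 0.5571·4 = 2.5997; e_2·a_3 = (-0.5330)·0 + 0.4626·(-1) + 0.5832·(-2) + (-0.4022)·4 = -3.2380.
u_3 = a_3 − 2.5997·e_1 + 3.2380·e_2 = (0.2053, 1.4633, -0.1114, 1.2493).
‖u_3‖ = 1.9382, so e_3 = (0.1059, 0.7550, -0.0575, 0.6446).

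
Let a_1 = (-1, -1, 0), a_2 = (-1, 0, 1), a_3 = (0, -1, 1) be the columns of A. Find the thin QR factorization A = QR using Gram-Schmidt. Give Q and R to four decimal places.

q_1 = a_1/‖a_1‖ = (-1, -1, 0)/1.4142 = (-0.7071, -0.7071, 0.0000).
r_{12} = q_1·a_2 = 0.7071.
u_2 = a_2 − 0.7071·q_1 = (-0.5000, 0.5000, 1.0000).
‖u_2‖ = 1.2247, so q_2 = (-0.4082, 0.4082, 0.8165).
r_{13} = q_1·a_3 = 0.7071; r_{23} = q_2·a_3 = 0.4082.
u_3 = a_3 − 0.7071·q_1 − 0.4082·q_2 = (0.6667, -0.6667, 0.6667).
‖u_3‖ = 1.1547, so q_3 = (0.5774, -0.5774, 0.5774).

Q = [[-0.7071, -0.4082, 0.5774], [-0.7071, 0.4082, -0.5774], [0.0000, 0.8165, 0.5774]], R = [[1.4142, 0.7071, 0.7071], [0.0000, 1.2247, 0.4082], [0.0000, 0.0000, 1.1547]]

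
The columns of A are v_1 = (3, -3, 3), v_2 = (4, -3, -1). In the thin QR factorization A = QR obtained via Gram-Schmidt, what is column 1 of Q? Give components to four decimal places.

q_1 = (0.5774, -0.5774, 0.5774)

v_1 = (3, -3, 3); ‖v_1‖ = 5.1962, so q_1 = (0.5774, -0.5774, 0.5774).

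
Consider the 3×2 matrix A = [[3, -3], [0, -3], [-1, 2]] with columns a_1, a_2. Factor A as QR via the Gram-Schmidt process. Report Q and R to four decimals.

Q = [[0.9487, 0.0953], [0.0000, -0.9535], [-0.3162, 0.2860]], R = [[3.1623, -3.4785], [0.0000, 3.1464]]

a_1 = (3, 0, -1); ‖a_1‖ = 3.1623, so q_1 = (0.9487, 0.0000, -0.3162).
q_1·a_2 = 0.9487·(-3) + 0.0000·(-3) + (-0.3162)·2 = -3.4785.
u_2 = a_2 + 3.4785·q_1 = (0.3000, -3.0000, 0.9000).
‖u_2‖ = 3.1464, so q_2 = (0.0953, -0.9535, 0.2860).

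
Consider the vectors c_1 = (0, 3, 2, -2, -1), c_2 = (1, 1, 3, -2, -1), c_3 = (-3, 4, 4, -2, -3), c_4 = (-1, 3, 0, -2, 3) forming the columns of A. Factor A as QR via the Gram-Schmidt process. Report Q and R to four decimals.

c_1 = (0, 3, 2, -2, -1); ‖c_1‖ = 4.2426, so e_1 = (0.0000, 0.7071, 0.4714, -0.4714, -0.2357).
e_1·c_2 = 0.0000·1 + 0.7071·1 + 0.4714·3 + (-0.4714)·(-2) + (-0.2357)·(-1) = 3.2998.
u_2 = c_2 − 3.2998·e_1 = (1.0000, -1.3333, 1.4444, -0.4444, -0.2222).
‖u_2‖ = 2.2608, so e_2 = (0.4423, -0.5898, 0.6389, -0.1966, -0.0983).
e_1·c_3 = 0.0000·(-3) + 0.7071·4 + 0.4714·4 + (-0.4714)·(-2) + (-0.2357)·(-3) = 6.3640; e_2·c_3 = 0.4423·(-3) + (-0.5898)·4 + 0.6389·4 + (-0.1966)·(-2) + (-0.0983)·(-3) = -0.4423.
u_3 = c_3 − 6.3640·e_1 + 0.4423·e_2 = (-2.8043, -0.7609, 1.2826, 0.9130, -1.5435).
‖u_3‖ = 3.6475, so e_3 = (-0.7688, -0.2086, 0.3516, 0.2503, -0.4232).
e_1·c_4 = 0.0000·(-1) + 0.7071·3 + 0.4714·0 + (-0.4714)·(-2) + (-0.2357)·3 = 2.3570; e_2·c_4 = 0.4423·(-1) + (-0.5898)·3 + 0.6389·0 + (-0.1966)·(-2) + (-0.0983)·3 = -2.1133; e_3·c_4 = (-0.7688)·(-1) + (-0.2086)·3 + 0.3516·0 + 0.2503·(-2) + (-0.4232)·3 = -1.6271.
u_4 = c_4 − 2.3570·e_1 + 2.1133·e_2 + 1.6271·e_3 = (-1.3162, -0.2525, 0.8113, -0.8971, 2.6593).
‖u_4‖ = 3.2142, so e_4 = (-0.4095, -0.0785, 0.2524, -0.2791, 0.8274).

Q = [[0.0000, 0.4423, -0.7688, -0.4095], [0.7071, -0.5898, -0.2086, -0.0785], [0.4714, 0.6389, 0.3516, 0.2524], [-0.4714, -0.1966, 0.2503, -0.2791], [-0.2357, -0.0983, -0.4232, 0.8274]], R = [[4.2426, 3.2998, 6.3640, 2.3570], [0.0000, 2.2608, -0.4423, -2.1133], [0.0000, 0.0000, 3.6475, -1.6271], [0.0000, 0.0000, 0.0000, 3.2142]]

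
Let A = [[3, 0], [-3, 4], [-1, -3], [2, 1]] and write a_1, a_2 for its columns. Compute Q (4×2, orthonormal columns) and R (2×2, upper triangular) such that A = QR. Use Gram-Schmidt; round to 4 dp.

Q = [[0.6255, 0.1869], [-0.6255, 0.6318], [-0.2085, -0.6763], [0.4170, 0.3293]], R = [[4.7958, -1.4596], [0.0000, 4.8856]]

a_1 = (3, -3, -1, 2); ‖a_1‖ = 4.7958, so q_1 = (0.6255, -0.6255, -0.2085, 0.4170).
q_1·a_2 = 0.6255·0 + (-0.6255)·4 + (-0.2085)·(-3) + 0.4170·1 = -1.4596.
u_2 = a_2 + 1.4596·q_1 = (0.9130, 3.0870, -3.3043, 1.6087).
‖u_2‖ = 4.8856, so q_2 = (0.1869, 0.6318, -0.6763, 0.3293).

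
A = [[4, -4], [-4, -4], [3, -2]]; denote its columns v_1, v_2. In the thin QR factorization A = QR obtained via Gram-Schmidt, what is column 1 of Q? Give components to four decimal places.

e_1 = v_1/‖v_1‖ = (4, -4, 3)/6.4031 = (0.6247, -0.6247, 0.4685).

e_1 = (0.6247, -0.6247, 0.4685)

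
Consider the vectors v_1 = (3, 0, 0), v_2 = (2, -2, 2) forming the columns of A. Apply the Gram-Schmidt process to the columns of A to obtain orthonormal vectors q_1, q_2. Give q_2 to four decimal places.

v_1 = (3, 0, 0); ‖v_1‖ = 3.0000, so q_1 = (1.0000, 0.0000, 0.0000).
q_1·v_2 = 1.0000·2 + 0.0000·(-2) + 0.0000·2 = 2.0000.
u_2 = v_2 − 2.0000·q_1 = (0.0000, -2.0000, 2.0000).
‖u_2‖ = 2.8284, so q_2 = (0.0000, -0.7071, 0.7071).

q_2 = (0.0000, -0.7071, 0.7071)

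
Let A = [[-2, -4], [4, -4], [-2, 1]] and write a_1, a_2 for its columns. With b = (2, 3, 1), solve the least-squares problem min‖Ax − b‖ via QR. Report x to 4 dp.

a_1 = (-2, 4, -2); ‖a_1‖ = 4.8990, so e_1 = (-0.4082, 0.8165, -0.4082).
e_1·a_2 = (-0.4082)·(-4) + 0.8165·(-4) + (-0.4082)·1 = -2.0412.
u_2 = a_2 + 2.0412·e_1 = (-4.8333, -2.3333, 0.1667).
‖u_2‖ = 5.3697, so e_2 = (-0.9001, -0.4345, 0.0310).
Qᵀb = (1.2247, -3.0728).
Back-substitute: x_2 = -3.0728/5.3697 = -0.5723.
x_1 = (1.2247 + 2.0412·(-0.5723))/4.8990 = 0.0116.

x = (0.0116, -0.5723)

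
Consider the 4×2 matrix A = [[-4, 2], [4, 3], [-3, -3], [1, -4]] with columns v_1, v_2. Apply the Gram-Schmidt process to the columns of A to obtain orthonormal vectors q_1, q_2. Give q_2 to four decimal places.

q_2 = (0.4757, 0.3568, -0.3925, -0.7017)

v_1 = (-4, 4, -3, 1); ‖v_1‖ = 6.4807, so q_1 = (-0.6172, 0.6172, -0.4629, 0.1543).
q_1·v_2 = (-0.6172)·2 + 0.6172·3 + (-0.4629)·(-3) + 0.1543·(-4) = 1.3887.
u_2 = v_2 − 1.3887·q_1 = (2.8571, 2.1429, -2.3571, -4.2143).
‖u_2‖ = 6.0059, so q_2 = (0.4757, 0.3568, -0.3925, -0.7017).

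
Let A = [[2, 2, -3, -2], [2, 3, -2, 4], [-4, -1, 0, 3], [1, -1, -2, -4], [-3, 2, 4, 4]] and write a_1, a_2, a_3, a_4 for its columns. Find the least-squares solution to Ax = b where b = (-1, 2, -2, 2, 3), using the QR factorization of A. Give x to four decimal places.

a_1 = (2, 2, -4, 1, -3); ‖a_1‖ = 5.8310, so e_1 = (0.3430, 0.3430, -0.6860, 0.1715, -0.5145).
e_1·a_2 = 0.3430·2 + 0.3430·3 + (-0.6860)·(-1) + 0.1715·(-1) + (-0.5145)·2 = 1.2005.
u_2 = a_2 − 1.2005·e_1 = (1.5882, 2.5882, -0.1765, -1.2059, 2.6176).
‖u_2‖ = 4.1903, so e_2 = (0.3790, 0.6177, -0.0421, -0.2878, 0.6247).
e_1·a_3 = 0.3430·(-3) + 0.3430·(-2) + (-0.6860)·0 + 0.1715·(-2) + (-0.5145)·4 = -4.1160; e_2·a_3 = 0.3790·(-3) + 0.6177·(-2) + (-0.0421)·0 + (-0.2878)·(-2) + 0.6247·4 = 0.7019.
u_3 = a_3 + 4.1160·e_1 − 0.7019·e_2 = (-1.8543, -1.0218, -2.7940, -1.0921, 1.4439).
‖u_3‖ = 3.9454, so e_3 = (-0.4700, -0.2590, -0.7082, -0.2768, 0.3660).
e_1·a_4 = 0.3430·(-2) + 0.3430·4 + (-0.6860)·3 + 0.1715·(-4) + (-0.5145)·4 = -4.1160; e_2·a_4 = 0.3790·(-2) + 0.6177·4 + (-0.0421)·3 + (-0.2878)·(-4) + 0.6247·4 = 5.2362; e_3·a_4 = (-0.4700)·(-2) + (-0.2590)·4 + (-0.7082)·3 + (-0.2768)·(-4) + 0.3660·4 = 0.3507.
u_4 = a_4 + 4.1160·e_1 − 5.2362·e_2 − 0.3507·e_3 = (-2.4080, 2.2684, 0.6453, -1.6902, -1.5169).
‖u_4‖ = 4.0643, so e_4 = (-0.5925, 0.5581, 0.1588, -0.4159, -0.3732).
Qᵀb = (0.5145, 2.2391, 1.9126, -0.5603).
Back-substitute: x_4 = -0.5603/4.0643 = -0.1379.
x_3 = (1.9126 − 0.3507·(-0.1379))/3.9454 = 0.4970.
x_2 = (2.2391 − 0.7019·0.4970 − 5.2362·(-0.1379))/4.1903 = 0.6233.
x_1 = (0.5145 − 1.2005·0.6233 + 4.1160·0.4970 + 4.1160·(-0.1379))/5.8310 = 0.2134.

x = (0.2134, 0.6233, 0.4970, -0.1379)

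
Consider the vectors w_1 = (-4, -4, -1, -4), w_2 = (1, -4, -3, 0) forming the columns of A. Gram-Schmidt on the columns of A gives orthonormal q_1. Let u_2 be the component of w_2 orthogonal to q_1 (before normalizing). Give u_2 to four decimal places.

w_1 = (-4, -4, -1, -4); ‖w_1‖ = 7.0000, so q_1 = (-0.5714, -0.5714, -0.1429, -0.5714).
q_1·w_2 = (-0.5714)·1 + (-0.5714)·(-4) + (-0.1429)·(-3) + (-0.5714)·0 = 2.1429.
u_2 = w_2 − 2.1429·q_1 = (2.2245, -2.7755, -2.6939, 1.2245).

u_2 = (2.2245, -2.7755, -2.6939, 1.2245)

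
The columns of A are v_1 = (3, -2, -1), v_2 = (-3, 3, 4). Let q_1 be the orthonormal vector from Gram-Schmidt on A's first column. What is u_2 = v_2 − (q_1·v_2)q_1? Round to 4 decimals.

q_1 = v_1/‖v_1‖ = (3, -2, -1)/3.7417 = (0.8018, -0.5345, -0.2673).
r_{12} = q_1·v_2 = -5.0780.
u_2 = v_2 + 5.0780·q_1 = (1.0714, 0.2857, 2.6429).

u_2 = (1.0714, 0.2857, 2.6429)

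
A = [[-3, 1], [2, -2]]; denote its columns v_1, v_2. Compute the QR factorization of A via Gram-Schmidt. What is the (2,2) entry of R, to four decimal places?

v_1 = (-3, 2); ‖v_1‖ = 3.6056, so q_1 = (-0.8321, 0.5547).
q_1·v_2 = (-0.8321)·1 + 0.5547·(-2) = -1.9415.
u_2 = v_2 + 1.9415·q_1 = (-0.6154, -0.9231).
r_{22} = ‖u_2‖ = 1.1094.

r_{22} = 1.1094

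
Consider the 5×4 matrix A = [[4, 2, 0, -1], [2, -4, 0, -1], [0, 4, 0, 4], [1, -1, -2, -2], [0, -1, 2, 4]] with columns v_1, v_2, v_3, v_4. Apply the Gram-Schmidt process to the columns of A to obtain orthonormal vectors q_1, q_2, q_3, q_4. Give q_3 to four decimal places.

q_3 = (0.1383, 0.0647, 0.0036, -0.6825, 0.7148)

v_1 = (4, 2, 0, 1, 0); ‖v_1‖ = 4.5826, so q_1 = (0.8729, 0.4364, 0.0000, 0.2182, 0.0000).
q_1·v_2 = 0.8729·2 + 0.4364·(-4) + 0.0000·4 + 0.2182·(-1) + 0.0000·(-1) = -0.2182.
u_2 = v_2 + 0.2182·q_1 = (2.1905, -3.9048, 4.0000, -0.9524, -1.0000).
‖u_2‖ = 6.1606, so q_2 = (0.3556, -0.6338, 0.6493, -0.1546, -0.1623).
q_1·v_3 = 0.8729·0 + 0.4364·0 + 0.0000·0 + 0.2182·(-2) + 0.0000·2 = -0.4364; q_2·v_3 = 0.3556·0 + (-0.6338)·0 + 0.6493·0 + (-0.1546)·(-2) + (-0.1623)·2 = -0.0155.
u_3 = v_3 + 0.4364·q_1 + 0.0155·q_2 = (0.3864, 0.1807, 0.0100, -1.9072, 1.9975).
‖u_3‖ = 2.7945, so q_3 = (0.1383, 0.0647, 0.0036, -0.6825, 0.7148).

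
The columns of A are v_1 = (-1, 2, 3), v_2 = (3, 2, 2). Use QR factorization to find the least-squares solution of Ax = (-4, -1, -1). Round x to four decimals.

x = (0.5026, -1.1481)

v_1 = (-1, 2, 3); ‖v_1‖ = 3.7417, so e_1 = (-0.2673, 0.5345, 0.8018).
e_1·v_2 = (-0.2673)·3 + 0.5345·2 + 0.8018·2 = 1.8708.
u_2 = v_2 − 1.8708·e_1 = (3.5000, 1.0000, 0.5000).
‖u_2‖ = 3.6742, so e_2 = (0.9526, 0.2722, 0.1361).
Qᵀb = (-0.2673, -4.2186).
Back-substitute: x_2 = -4.2186/3.6742 = -1.1481.
x_1 = (-0.2673 − 1.8708·(-1.1481))/3.7417 = 0.5026.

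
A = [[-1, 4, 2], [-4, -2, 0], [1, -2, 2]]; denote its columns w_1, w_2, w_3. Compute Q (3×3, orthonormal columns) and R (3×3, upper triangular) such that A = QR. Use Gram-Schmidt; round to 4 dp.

Q = [[-0.2357, 0.8431, 0.4834], [-0.9428, -0.3190, 0.0967], [0.2357, -0.4329, 0.8701]], R = [[4.2426, 0.4714, 0.0000], [0.0000, 4.8762, 0.8203], [0.0000, 0.0000, 2.7069]]

w_1 = (-1, -4, 1); ‖w_1‖ = 4.2426, so e_1 = (-0.2357, -0.9428, 0.2357).
e_1·w_2 = (-0.2357)·4 + (-0.9428)·(-2) + 0.2357·(-2) = 0.4714.
u_2 = w_2 − 0.4714·e_1 = (4.1111, -1.5556, -2.1111).
‖u_2‖ = 4.8762, so e_2 = (0.8431, -0.3190, -0.4329).
e_1·w_3 = (-0.2357)·2 + (-0.9428)·0 + 0.2357·2 = 0.0000; e_2·w_3 = 0.8431·2 + (-0.3190)·0 + (-0.4329)·2 = 0.8203.
u_3 = w_3 + 0.0000·e_1 − 0.8203·e_2 = (1.3084, 0.2617, 2.3551).
‖u_3‖ = 2.7069, so e_3 = (0.4834, 0.0967, 0.8701).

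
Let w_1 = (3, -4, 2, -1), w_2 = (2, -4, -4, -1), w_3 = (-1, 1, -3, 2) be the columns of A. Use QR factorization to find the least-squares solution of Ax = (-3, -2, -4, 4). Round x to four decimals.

w_1 = (3, -4, 2, -1); ‖w_1‖ = 5.4772, so e_1 = (0.5477, -0.7303, 0.3651, -0.1826).
e_1·w_2 = 0.5477·2 + (-0.7303)·(-4) + 0.3651·(-4) + (-0.1826)·(-1) = 2.7386.
u_2 = w_2 − 2.7386·e_1 = (0.5000, -2.0000, -5.0000, -0.5000).
‖u_2‖ = 5.4314, so e_2 = (0.0921, -0.3682, -0.9206, -0.0921).
e_1·w_3 = 0.5477·(-1) + (-0.7303)·1 + 0.3651·(-3) + (-0.1826)·2 = -2.7386; e_2·w_3 = 0.0921·(-1) + (-0.3682)·1 + (-0.9206)·(-3) + (-0.0921)·2 = 2.1173.
u_3 = w_3 + 2.7386·e_1 − 2.1173·e_2 = (0.3051, -0.2203, -0.0508, 1.6949).
‖u_3‖ = 1.7369, so e_3 = (0.1756, -0.1269, -0.0293, 0.9758).
Qᵀb = (-2.3735, 3.7744, 3.7471).
Back-substitute: x_3 = 3.7471/1.7369 = 2.1573.
x_2 = (3.7744 − 2.1173·2.1573)/5.4314 = -0.1461.
x_1 = (-2.3735 − 2.7386·(-0.1461) + 2.7386·2.1573)/5.4772 = 0.7184.

x = (0.7184, -0.1461, 2.1573)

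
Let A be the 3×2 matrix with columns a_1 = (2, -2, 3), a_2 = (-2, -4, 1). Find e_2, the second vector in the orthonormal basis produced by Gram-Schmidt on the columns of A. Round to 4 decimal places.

e_2 = (-0.6633, -0.7463, -0.0553)

a_1 = (2, -2, 3); ‖a_1‖ = 4.1231, so e_1 = (0.4851, -0.4851, 0.7276).
e_1·a_2 = 0.4851·(-2) + (-0.4851)·(-4) + 0.7276·1 = 1.6977.
u_2 = a_2 − 1.6977·e_1 = (-2.8235, -3.1765, -0.2353).
‖u_2‖ = 4.2565, so e_2 = (-0.6633, -0.7463, -0.0553).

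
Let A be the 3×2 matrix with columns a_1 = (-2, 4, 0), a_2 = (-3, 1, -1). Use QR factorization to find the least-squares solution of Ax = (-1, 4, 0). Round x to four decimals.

q_1 = a_1/‖a_1‖ = (-2, 4, 0)/4.4721 = (-0.4472, 0.8944, 0.0000).
r_{12} = q_1·a_2 = 2.2361.
u_2 = a_2 − 2.2361·q_1 = (-2.0000, -1.0000, -1.0000).
‖u_2‖ = 2.4495, so q_2 = (-0.8165, -0.4082, -0.4082).
Qᵀb = (4.0249, -0.8165).
Back-substitute: x_2 = -0.8165/2.4495 = -0.3333.
x_1 = (4.0249 − 2.2361·(-0.3333))/4.4721 = 1.0667.

x = (1.0667, -0.3333)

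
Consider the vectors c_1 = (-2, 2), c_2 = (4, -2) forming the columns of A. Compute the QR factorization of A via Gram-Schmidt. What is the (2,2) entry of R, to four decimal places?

c_1 = (-2, 2); ‖c_1‖ = 2.8284, so q_1 = (-0.7071, 0.7071).
q_1·c_2 = (-0.7071)·4 + 0.7071·(-2) = -4.2426.
u_2 = c_2 + 4.2426·q_1 = (1.0000, 1.0000).
r_{22} = ‖u_2‖ = 1.4142.

r_{22} = 1.4142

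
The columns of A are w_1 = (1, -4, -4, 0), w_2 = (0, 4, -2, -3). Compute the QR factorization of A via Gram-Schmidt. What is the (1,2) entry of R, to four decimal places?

r_{12} = -1.3926

q_1 = w_1/‖w_1‖ = (1, -4, -4, 0)/5.7446 = (0.1741, -0.6963, -0.6963, 0.0000).
r_{12} = q_1·w_2 = -1.3926.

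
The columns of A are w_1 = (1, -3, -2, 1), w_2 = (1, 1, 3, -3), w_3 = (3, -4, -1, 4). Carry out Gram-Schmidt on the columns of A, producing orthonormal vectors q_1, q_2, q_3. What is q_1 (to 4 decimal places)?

w_1 = (1, -3, -2, 1); ‖w_1‖ = 3.8730, so q_1 = (0.2582, -0.7746, -0.5164, 0.2582).

q_1 = (0.2582, -0.7746, -0.5164, 0.2582)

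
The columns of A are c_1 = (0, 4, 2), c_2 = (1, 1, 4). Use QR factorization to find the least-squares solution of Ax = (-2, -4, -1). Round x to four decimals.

x = (-0.9444, 0.0741)

c_1 = (0, 4, 2); ‖c_1‖ = 4.4721, so q_1 = (0.0000, 0.8944, 0.4472).
q_1·c_2 = 0.0000·1 + 0.8944·1 + 0.4472·4 = 2.6833.
u_2 = c_2 − 2.6833·q_1 = (1.0000, -1.4000, 2.8000).
‖u_2‖ = 3.2863, so q_2 = (0.3043, -0.4260, 0.8520).
Qᵀb = (-4.0249, 0.2434).
Back-substitute: x_2 = 0.2434/3.2863 = 0.0741.
x_1 = (-4.0249 − 2.6833·0.0741)/4.4721 = -0.9444.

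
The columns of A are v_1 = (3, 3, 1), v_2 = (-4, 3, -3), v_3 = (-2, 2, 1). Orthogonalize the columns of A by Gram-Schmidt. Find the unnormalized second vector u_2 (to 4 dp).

u_2 = (-3.0526, 3.9474, -2.6842)

q_1 = v_1/‖v_1‖ = (3, 3, 1)/4.3589 = (0.6882, 0.6882, 0.2294).
r_{12} = q_1·v_2 = -1.3765.
u_2 = v_2 + 1.3765·q_1 = (-3.0526, 3.9474, -2.6842).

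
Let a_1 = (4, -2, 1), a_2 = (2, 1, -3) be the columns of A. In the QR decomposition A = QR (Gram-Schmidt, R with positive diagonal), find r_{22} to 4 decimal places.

a_1 = (4, -2, 1); ‖a_1‖ = 4.5826, so e_1 = (0.8729, -0.4364, 0.2182).
e_1·a_2 = 0.8729·2 + (-0.4364)·1 + 0.2182·(-3) = 0.6547.
u_2 = a_2 − 0.6547·e_1 = (1.4286, 1.2857, -3.1429).
r_{22} = ‖u_2‖ = 3.6839.

r_{22} = 3.6839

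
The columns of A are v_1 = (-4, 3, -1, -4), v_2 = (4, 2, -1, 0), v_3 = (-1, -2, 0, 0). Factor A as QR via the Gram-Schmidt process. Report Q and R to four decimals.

q_1 = v_1/‖v_1‖ = (-4, 3, -1, -4)/6.4807 = (-0.6172, 0.4629, -0.1543, -0.6172).
r_{12} = q_1·v_2 = -1.3887.
u_2 = v_2 + 1.3887·q_1 = (3.1429, 2.6429, -1.2143, -0.8571).
‖u_2‖ = 4.3671, so q_2 = (0.7197, 0.6052, -0.2781, -0.1963).
r_{13} = q_1·v_3 = -0.3086; r_{23} = q_2·v_3 = -1.9300.
u_3 = v_3 + 0.3086·q_1 + 1.9300·q_2 = (0.1985, -0.6891, -0.5843, -0.5693).
‖u_3‖ = 1.0862, so q_3 = (0.1828, -0.6345, -0.5379, -0.5241).

Q = [[-0.6172, 0.7197, 0.1828], [0.4629, 0.6052, -0.6345], [-0.1543, -0.2781, -0.5379], [-0.6172, -0.1963, -0.5241]], R = [[6.4807, -1.3887, -0.3086], [0.0000, 4.3671, -1.9300], [0.0000, 0.0000, 1.0862]]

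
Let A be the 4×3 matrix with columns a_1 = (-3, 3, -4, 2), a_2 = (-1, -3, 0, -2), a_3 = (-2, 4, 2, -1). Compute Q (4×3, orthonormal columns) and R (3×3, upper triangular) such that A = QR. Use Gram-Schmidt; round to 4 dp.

Q = [[-0.4867, -0.5307, -0.5102], [0.4867, -0.6556, 0.4937], [-0.6489, -0.3122, 0.5102], [0.3244, -0.4371, -0.4855]], R = [[6.1644, -1.6222, 1.2978], [0.0000, 3.3717, -1.7483], [0.0000, 0.0000, 4.5010]]

a_1 = (-3, 3, -4, 2); ‖a_1‖ = 6.1644, so q_1 = (-0.4867, 0.4867, -0.6489, 0.3244).
q_1·a_2 = (-0.4867)·(-1) + 0.4867·(-3) + (-0.6489)·0 + 0.3244·(-2) = -1.6222.
u_2 = a_2 + 1.6222·q_1 = (-1.7895, -2.2105, -1.0526, -1.4737).
‖u_2‖ = 3.3717, so q_2 = (-0.5307, -0.6556, -0.3122, -0.4371).
q_1·a_3 = (-0.4867)·(-2) + 0.4867·4 + (-0.6489)·2 + 0.3244·(-1) = 1.2978; q_2·a_3 = (-0.5307)·(-2) + (-0.6556)·4 + (-0.3122)·2 + (-0.4371)·(-1) = -1.7483.
u_3 = a_3 − 1.2978·q_1 + 1.7483·q_2 = (-2.2963, 2.2222, 2.2963, -2.1852).
‖u_3‖ = 4.5010, so q_3 = (-0.5102, 0.4937, 0.5102, -0.4855).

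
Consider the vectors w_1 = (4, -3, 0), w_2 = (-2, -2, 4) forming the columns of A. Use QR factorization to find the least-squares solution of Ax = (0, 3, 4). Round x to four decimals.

w_1 = (4, -3, 0); ‖w_1‖ = 5.0000, so e_1 = (0.8000, -0.6000, 0.0000).
e_1·w_2 = 0.8000·(-2) + (-0.6000)·(-2) + 0.0000·4 = -0.4000.
u_2 = w_2 + 0.4000·e_1 = (-1.6800, -2.2400, 4.0000).
‖u_2‖ = 4.8826, so e_2 = (-0.3441, -0.4588, 0.8192).
Qᵀb = (-1.8000, 1.9006).
Back-substitute: x_2 = 1.9006/4.8826 = 0.3893.
x_1 = (-1.8000 + 0.4000·0.3893)/5.0000 = -0.3289.

x = (-0.3289, 0.3893)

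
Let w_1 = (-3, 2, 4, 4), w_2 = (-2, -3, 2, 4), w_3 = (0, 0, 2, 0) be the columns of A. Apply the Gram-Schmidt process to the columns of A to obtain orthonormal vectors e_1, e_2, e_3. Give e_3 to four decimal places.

e_3 = (0.3291, -0.2551, 0.8022, -0.4279)

w_1 = (-3, 2, 4, 4); ‖w_1‖ = 6.7082, so e_1 = (-0.4472, 0.2981, 0.5963, 0.5963).
e_1·w_2 = (-0.4472)·(-2) + 0.2981·(-3) + 0.5963·2 + 0.5963·4 = 3.5777.
u_2 = w_2 − 3.5777·e_1 = (-0.4000, -4.0667, -0.1333, 1.8667).
‖u_2‖ = 4.4944, so e_2 = (-0.0890, -0.9048, -0.0297, 0.4153).
e_1·w_3 = (-0.4472)·0 + 0.2981·0 + 0.5963·2 + 0.5963·0 = 1.1926; e_2·w_3 = (-0.0890)·0 + (-0.9048)·0 + (-0.0297)·2 + 0.4153·0 = -0.0593.
u_3 = w_3 − 1.1926·e_1 + 0.0593·e_2 = (0.5281, -0.4092, 1.2871, -0.6865).
‖u_3‖ = 1.6044, so e_3 = (0.3291, -0.2551, 0.8022, -0.4279).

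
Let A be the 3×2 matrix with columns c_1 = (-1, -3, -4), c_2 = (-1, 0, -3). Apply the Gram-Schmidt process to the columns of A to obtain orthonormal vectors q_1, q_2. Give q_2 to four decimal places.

q_2 = (-0.2673, 0.8018, -0.5345)

q_1 = c_1/‖c_1‖ = (-1, -3, -4)/5.0990 = (-0.1961, -0.5883, -0.7845).
r_{12} = q_1·c_2 = 2.5495.
u_2 = c_2 − 2.5495·q_1 = (-0.5000, 1.5000, -1.0000).
‖u_2‖ = 1.8708, so q_2 = (-0.2673, 0.8018, -0.5345).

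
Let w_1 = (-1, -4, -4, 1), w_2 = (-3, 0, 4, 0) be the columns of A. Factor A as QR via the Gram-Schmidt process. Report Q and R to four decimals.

Q = [[-0.1715, -0.7558], [-0.6860, -0.3417], [-0.6860, 0.5520], [0.1715, 0.0854]], R = [[5.8310, -2.2295], [0.0000, 4.4754]]

e_1 = w_1/‖w_1‖ = (-1, -4, -4, 1)/5.8310 = (-0.1715, -0.6860, -0.6860, 0.1715).
r_{12} = e_1·w_2 = -2.2295.
u_2 = w_2 + 2.2295·e_1 = (-3.3824, -1.5294, 2.4706, 0.3824).
‖u_2‖ = 4.4754, so e_2 = (-0.7558, -0.3417, 0.5520, 0.0854).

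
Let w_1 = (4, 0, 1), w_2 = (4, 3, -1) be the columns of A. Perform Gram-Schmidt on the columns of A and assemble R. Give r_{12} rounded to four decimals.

q_1 = w_1/‖w_1‖ = (4, 0, 1)/4.1231 = (0.9701, 0.0000, 0.2425).
r_{12} = q_1·w_2 = 3.6380.

r_{12} = 3.6380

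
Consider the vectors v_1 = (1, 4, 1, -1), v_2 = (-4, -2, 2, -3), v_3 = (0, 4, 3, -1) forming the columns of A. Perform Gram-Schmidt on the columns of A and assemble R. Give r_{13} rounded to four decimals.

r_{13} = 4.5883

q_1 = v_1/‖v_1‖ = (1, 4, 1, -1)/4.3589 = (0.2294, 0.9177, 0.2294, -0.2294).
r_{13} = q_1·v_3 = 4.5883.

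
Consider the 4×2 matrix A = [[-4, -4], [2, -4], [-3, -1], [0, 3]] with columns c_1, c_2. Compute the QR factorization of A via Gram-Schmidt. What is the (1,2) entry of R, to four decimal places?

r_{12} = 2.0426

e_1 = c_1/‖c_1‖ = (-4, 2, -3, 0)/5.3852 = (-0.7428, 0.3714, -0.5571, 0.0000).
r_{12} = e_1·c_2 = 2.0426.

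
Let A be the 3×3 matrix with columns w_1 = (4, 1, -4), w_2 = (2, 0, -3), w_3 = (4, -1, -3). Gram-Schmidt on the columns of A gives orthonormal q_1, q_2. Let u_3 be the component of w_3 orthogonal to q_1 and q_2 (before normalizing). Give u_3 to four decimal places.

w_1 = (4, 1, -4); ‖w_1‖ = 5.7446, so q_1 = (0.6963, 0.1741, -0.6963).
q_1·w_2 = 0.6963·2 + 0.1741·0 + (-0.6963)·(-3) = 3.4816.
u_2 = w_2 − 3.4816·q_1 = (-0.4242, -0.6061, -0.5758).
‖u_2‖ = 0.9374, so q_2 = (-0.4526, -0.6465, -0.6142).
q_1·w_3 = 0.6963·4 + 0.1741·(-1) + (-0.6963)·(-3) = 4.7001; q_2·w_3 = (-0.4526)·4 + (-0.6465)·(-1) + (-0.6142)·(-3) = 0.6788.
u_3 = w_3 − 4.7001·q_1 − 0.6788·q_2 = (1.0345, -1.3793, 0.6897).

u_3 = (1.0345, -1.3793, 0.6897)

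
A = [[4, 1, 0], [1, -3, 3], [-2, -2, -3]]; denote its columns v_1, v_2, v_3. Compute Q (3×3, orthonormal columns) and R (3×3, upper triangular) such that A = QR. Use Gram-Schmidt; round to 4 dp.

Q = [[0.8729, 0.0133, -0.4878], [0.2182, -0.9047, 0.3658], [-0.4364, -0.4258, -0.7926]], R = [[4.5826, 1.0911, 1.9640], [0.0000, 3.5790, -1.4369], [0.0000, 0.0000, 3.4754]]

v_1 = (4, 1, -2); ‖v_1‖ = 4.5826, so q_1 = (0.8729, 0.2182, -0.4364).
q_1·v_2 = 0.8729·1 + 0.2182·(-3) + (-0.4364)·(-2) = 1.0911.
u_2 = v_2 − 1.0911·q_1 = (0.0476, -3.2381, -1.5238).
‖u_2‖ = 3.5790, so q_2 = (0.0133, -0.9047, -0.4258).
q_1·v_3 = 0.8729·0 + 0.2182·3 + (-0.4364)·(-3) = 1.9640; q_2·v_3 = 0.0133·0 + (-0.9047)·3 + (-0.4258)·(-3) = -1.4369.
u_3 = v_3 − 1.9640·q_1 + 1.4369·q_2 = (-1.6952, 1.2714, -2.7546).
‖u_3‖ = 3.4754, so q_3 = (-0.4878, 0.3658, -0.7926).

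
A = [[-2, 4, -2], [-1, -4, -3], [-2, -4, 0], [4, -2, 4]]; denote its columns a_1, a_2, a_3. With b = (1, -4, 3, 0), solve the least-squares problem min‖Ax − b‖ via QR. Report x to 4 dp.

a_1 = (-2, -1, -2, 4); ‖a_1‖ = 5.0000, so e_1 = (-0.4000, -0.2000, -0.4000, 0.8000).
e_1·a_2 = (-0.4000)·4 + (-0.2000)·(-4) + (-0.4000)·(-4) + 0.8000·(-2) = -0.8000.
u_2 = a_2 + 0.8000·e_1 = (3.6800, -4.1600, -4.3200, -1.3600).
‖u_2‖ = 7.1666, so e_2 = (0.5135, -0.5805, -0.6028, -0.1898).
e_1·a_3 = (-0.4000)·(-2) + (-0.2000)·(-3) + (-0.4000)·0 + 0.8000·4 = 4.6000; e_2·a_3 = 0.5135·(-2) + (-0.5805)·(-3) + (-0.6028)·0 + (-0.1898)·4 = -0.0447.
u_3 = a_3 − 4.6000·e_1 + 0.0447·e_2 = (-0.1371, -2.1059, 1.8131, 0.3115).
‖u_3‖ = 2.7996, so e_3 = (-0.0490, -0.7522, 0.6476, 0.1113).
Qᵀb = (-0.8000, 1.0270, 4.9027).
Back-substitute: x_3 = 4.9027/2.7996 = 1.7512.
x_2 = (1.0270 + 0.0447·1.7512)/7.1666 = 0.1542.
x_1 = (-0.8000 + 0.8000·0.1542 − 4.6000·1.7512)/5.0000 = -1.7464.

x = (-1.7464, 0.1542, 1.7512)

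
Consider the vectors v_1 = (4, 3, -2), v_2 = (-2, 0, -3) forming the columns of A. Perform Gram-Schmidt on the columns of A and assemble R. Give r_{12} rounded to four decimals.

v_1 = (4, 3, -2); ‖v_1‖ = 5.3852, so e_1 = (0.7428, 0.5571, -0.3714).
r_{12} = e_1·v_2 = -0.3714.

r_{12} = -0.3714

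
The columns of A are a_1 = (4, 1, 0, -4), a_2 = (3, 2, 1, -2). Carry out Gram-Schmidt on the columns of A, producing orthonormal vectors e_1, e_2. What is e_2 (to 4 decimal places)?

a_1 = (4, 1, 0, -4); ‖a_1‖ = 5.7446, so e_1 = (0.6963, 0.1741, 0.0000, -0.6963).
e_1·a_2 = 0.6963·3 + 0.1741·2 + 0.0000·1 + (-0.6963)·(-2) = 3.8297.
u_2 = a_2 − 3.8297·e_1 = (0.3333, 1.3333, 1.0000, 0.6667).
‖u_2‖ = 1.8257, so e_2 = (0.1826, 0.7303, 0.5477, 0.3651).

e_2 = (0.1826, 0.7303, 0.5477, 0.3651)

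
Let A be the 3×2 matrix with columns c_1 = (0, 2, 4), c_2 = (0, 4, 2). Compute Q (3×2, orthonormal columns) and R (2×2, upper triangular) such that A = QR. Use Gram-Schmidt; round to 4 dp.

c_1 = (0, 2, 4); ‖c_1‖ = 4.4721, so q_1 = (0.0000, 0.4472, 0.8944).
q_1·c_2 = 0.0000·0 + 0.4472·4 + 0.8944·2 = 3.5777.
u_2 = c_2 − 3.5777·q_1 = (0.0000, 2.4000, -1.2000).
‖u_2‖ = 2.6833, so q_2 = (0.0000, 0.8944, -0.4472).

Q = [[0.0000, 0.0000], [0.4472, 0.8944], [0.8944, -0.4472]], R = [[4.4721, 3.5777], [0.0000, 2.6833]]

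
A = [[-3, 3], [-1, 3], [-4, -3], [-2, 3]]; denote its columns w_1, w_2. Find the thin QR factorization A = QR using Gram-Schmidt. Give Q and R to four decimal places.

Q = [[-0.5477, 0.4068], [-0.1826, 0.4746], [-0.7303, -0.6442], [-0.3651, 0.4407]], R = [[5.4772, -1.0954], [0.0000, 5.8992]]

w_1 = (-3, -1, -4, -2); ‖w_1‖ = 5.4772, so q_1 = (-0.5477, -0.1826, -0.7303, -0.3651).
q_1·w_2 = (-0.5477)·3 + (-0.1826)·3 + (-0.7303)·(-3) + (-0.3651)·3 = -1.0954.
u_2 = w_2 + 1.0954·q_1 = (2.4000, 2.8000, -3.8000, 2.6000).
‖u_2‖ = 5.8992, so q_2 = (0.4068, 0.4746, -0.6442, 0.4407).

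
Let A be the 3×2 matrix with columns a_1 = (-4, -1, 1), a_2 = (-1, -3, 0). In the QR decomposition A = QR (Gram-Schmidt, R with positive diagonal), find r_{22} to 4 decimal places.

a_1 = (-4, -1, 1); ‖a_1‖ = 4.2426, so e_1 = (-0.9428, -0.2357, 0.2357).
e_1·a_2 = (-0.9428)·(-1) + (-0.2357)·(-3) + 0.2357·0 = 1.6499.
u_2 = a_2 − 1.6499·e_1 = (0.5556, -2.6111, -0.3889).
r_{22} = ‖u_2‖ = 2.6977.

r_{22} = 2.6977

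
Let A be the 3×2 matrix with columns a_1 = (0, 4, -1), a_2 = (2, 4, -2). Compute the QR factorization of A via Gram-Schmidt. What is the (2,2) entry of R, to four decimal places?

a_1 = (0, 4, -1); ‖a_1‖ = 4.1231, so e_1 = (0.0000, 0.9701, -0.2425).
e_1·a_2 = 0.0000·2 + 0.9701·4 + (-0.2425)·(-2) = 4.3656.
u_2 = a_2 − 4.3656·e_1 = (2.0000, -0.2353, -0.9412).
r_{22} = ‖u_2‖ = 2.2229.

r_{22} = 2.2229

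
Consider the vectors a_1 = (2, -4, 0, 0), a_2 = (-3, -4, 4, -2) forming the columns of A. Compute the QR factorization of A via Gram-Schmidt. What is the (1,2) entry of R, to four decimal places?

r_{12} = 2.2361

a_1 = (2, -4, 0, 0); ‖a_1‖ = 4.4721, so e_1 = (0.4472, -0.8944, 0.0000, 0.0000).
r_{12} = e_1·a_2 = 2.2361.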